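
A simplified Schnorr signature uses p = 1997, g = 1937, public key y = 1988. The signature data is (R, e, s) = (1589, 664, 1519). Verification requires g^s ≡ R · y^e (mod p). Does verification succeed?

g^s mod p:
1937^2 = 3751969 ≡ 1603
1937^4 ≡ 1603^2 = 2569609 ≡ 1467
1937^8 ≡ 1467^2 = 2152089 ≡ 1320
1937^16 ≡ 1320^2 = 1742400 ≡ 1016
1937^32 ≡ 1016^2 = 1032256 ≡ 1804
1937^64 ≡ 1804^2 = 3254416 ≡ 1303
1937^128 ≡ 1303^2 = 1697809 ≡ 359
1937^256 ≡ 359^2 = 128881 ≡ 1073
1937^512 ≡ 1073^2 = 1151329 ≡ 1057
1937^1024 ≡ 1057^2 = 1117249 ≡ 926
1519 = 1024 + 256 + 128 + 64 + 32 + 8 + 4 + 2 + 1, so 1937^1519 ≡ 926·1073·359·1303·1804·1320·1467·1603·1937 ≡ 1837 (mod 1997)
R · y^e mod p:
1988^2 = 3952144 ≡ 81
1988^4 ≡ 81^2 = 6561 ≡ 570
1988^8 ≡ 570^2 = 324900 ≡ 1386
1988^16 ≡ 1386^2 = 1920996 ≡ 1879
1988^32 ≡ 1879^2 = 3530641 ≡ 1942
1988^64 ≡ 1942^2 = 3771364 ≡ 1028
1988^128 ≡ 1028^2 = 1056784 ≡ 371
1988^256 ≡ 371^2 = 137641 ≡ 1845
1988^512 ≡ 1845^2 = 3404025 ≡ 1137
664 = 512 + 128 + 16 + 8, so 1988^664 ≡ 1137·371·1879·1386 ≡ 901 (mod 1997)
1589·901 = 1431689 ≡ 1837 (mod 1997)
1837 ≡ 1837 (mod 1997); signature holds.

passes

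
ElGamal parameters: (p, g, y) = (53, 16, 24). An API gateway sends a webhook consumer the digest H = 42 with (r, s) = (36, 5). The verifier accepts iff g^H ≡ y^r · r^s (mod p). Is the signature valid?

Left side g^H mod p:
16^2 = 256 ≡ 44
16^4 ≡ 44^2 = 1936 ≡ 28
16^8 ≡ 28^2 = 784 ≡ 42
16^16 ≡ 42^2 = 1764 ≡ 15
16^32 ≡ 15^2 = 225 ≡ 13
42 = 32 + 8 + 2, so 16^42 ≡ 13·42·44 ≡ 15 (mod 53)
Right side y^r · r^s mod p:
24^2 = 576 ≡ 46
24^4 ≡ 46^2 = 2116 ≡ 49
24^8 ≡ 49^2 = 2401 ≡ 16
24^16 ≡ 16^2 = 256 ≡ 44
24^32 ≡ 44^2 = 1936 ≡ 28
36 = 32 + 4, so 24^36 ≡ 28·49 ≡ 47 (mod 53)
36^2 = 1296 ≡ 24
36^4 ≡ 24^2 = 576 ≡ 46
5 = 4 + 1, so 36^5 ≡ 46·36 ≡ 13 (mod 53)
47·13 = 611 ≡ 28 (mod 53)
15 ≠ 28, so verification fails.

invalid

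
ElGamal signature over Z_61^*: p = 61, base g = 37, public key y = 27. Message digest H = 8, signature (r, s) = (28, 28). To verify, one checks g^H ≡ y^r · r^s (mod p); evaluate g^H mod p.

37^2 = 1369 ≡ 27
37^4 ≡ 27^2 = 729 ≡ 58
37^8 ≡ 58^2 = 3364 ≡ 9

9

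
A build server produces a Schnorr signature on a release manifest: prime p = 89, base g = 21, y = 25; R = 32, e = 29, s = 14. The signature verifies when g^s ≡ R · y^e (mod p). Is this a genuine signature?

g^s mod p:
21^2 = 441 ≡ 85
21^4 ≡ 85^2 = 7225 ≡ 16
21^8 ≡ 16^2 = 256 ≡ 78
14 = 8 + 4 + 2, so 21^14 ≡ 78·16·85 ≡ 81 (mod 89)
R · y^e mod p:
25^2 = 625 ≡ 2
25^4 ≡ 2^2 = 4
25^8 ≡ 4^2 = 16
25^16 ≡ 16^2 = 256 ≡ 78
29 = 16 + 8 + 4 + 1, so 25^29 ≡ 78·16·4·25 ≡ 22 (mod 89)
32·22 = 704 ≡ 81 (mod 89)
81 ≡ 81 (mod 89); signature holds.

genuine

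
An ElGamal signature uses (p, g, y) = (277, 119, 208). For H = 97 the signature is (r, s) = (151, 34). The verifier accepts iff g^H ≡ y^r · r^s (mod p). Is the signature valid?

Left side g^H mod p:
119^2 = 14161 ≡ 34
119^4 ≡ 34^2 = 1156 ≡ 48
119^8 ≡ 48^2 = 2304 ≡ 88
119^16 ≡ 88^2 = 7744 ≡ 265
119^32 ≡ 265^2 = 70225 ≡ 144
119^64 ≡ 144^2 = 20736 ≡ 238
97 = 64 + 32 + 1, so 119^97 ≡ 238·144·119 ≡ 97 (mod 277)
Right side y^r · r^s mod p:
208^2 = 43264 ≡ 52
208^4 ≡ 52^2 = 2704 ≡ 211
208^8 ≡ 211^2 = 44521 ≡ 201
208^16 ≡ 201^2 = 40401 ≡ 236
208^32 ≡ 236^2 = 55696 ≡ 19
208^64 ≡ 19^2 = 361 ≡ 84
208^128 ≡ 84^2 = 7056 ≡ 131
151 = 128 + 16 + 4 + 2 + 1, so 208^151 ≡ 131·236·211·52·208 ≡ 146 (mod 277)
151^2 = 22801 ≡ 87
151^4 ≡ 87^2 = 7569 ≡ 90
151^8 ≡ 90^2 = 8100 ≡ 67
151^16 ≡ 67^2 = 4489 ≡ 57
151^32 ≡ 57^2 = 3249 ≡ 202
34 = 32 + 2, so 151^34 ≡ 202·87 ≡ 123 (mod 277)
146·123 = 17958 ≡ 230 (mod 277)
97 ≠ 230, so verification fails.

invalid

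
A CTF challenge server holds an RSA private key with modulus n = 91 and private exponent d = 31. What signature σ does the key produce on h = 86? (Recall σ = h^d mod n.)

Squares mod 91: h^1≡86, h^2≡25, h^4≡79, h^8≡53, h^16≡79
31 = 16 + 8 + 4 + 2 + 1, so h^31 ≡ 79·53·79·25·86 ≡ 44 (mod 91)

44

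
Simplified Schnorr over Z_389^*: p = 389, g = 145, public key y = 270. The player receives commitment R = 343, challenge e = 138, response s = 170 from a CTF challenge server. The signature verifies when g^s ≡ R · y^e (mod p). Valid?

g^s mod p:
Squares mod 389: 145^1≡145, 145^2≡19, 145^4≡361, 145^8≡6, 145^16≡36, 145^32≡129, 145^64≡303, 145^128≡5
170 = 128 + 32 + 8 + 2, so 145^170 ≡ 5·129·6·19 ≡ 9 (mod 389)
R · y^e mod p:
Squares mod 389: 270^1≡270, 270^2≡157, 270^4≡142, 270^8≡325, 270^16≡206, 270^32≡35, 270^64≡58, 270^128≡252
138 = 128 + 8 + 2, so 270^138 ≡ 252·325·157 ≡ 294 (mod 389)
343·294 = 100842 ≡ 91 (mod 389)
9 ≠ 91; the check fails.

no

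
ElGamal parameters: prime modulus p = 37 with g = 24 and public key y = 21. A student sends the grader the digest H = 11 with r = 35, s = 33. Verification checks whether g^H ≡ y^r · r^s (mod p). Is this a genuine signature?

Left side g^H mod p:
24^2 = 576 ≡ 21
24^4 ≡ 21^2 = 441 ≡ 34
24^8 ≡ 34^2 = 1156 ≡ 9
11 = 8 + 2 + 1, so 24^11 ≡ 9·21·24 ≡ 22 (mod 37)
Right side y^r · r^s mod p:
21^2 = 441 ≡ 34
21^4 ≡ 34^2 = 1156 ≡ 9
21^8 ≡ 9^2 = 81 ≡ 7
21^16 ≡ 7^2 = 49 ≡ 12
21^32 ≡ 12^2 = 144 ≡ 33
35 = 32 + 2 + 1, so 21^35 ≡ 33·34·21 ≡ 30 (mod 37)
35^2 = 1225 ≡ 4
35^4 ≡ 4^2 = 16
35^8 ≡ 16^2 = 256 ≡ 34
35^16 ≡ 34^2 = 1156 ≡ 9
35^32 ≡ 9^2 = 81 ≡ 7
33 = 32 + 1, so 35^33 ≡ 7·35 ≡ 23 (mod 37)
30·23 = 690 ≡ 24 (mod 37)
22 ≠ 24, so verification fails.

forged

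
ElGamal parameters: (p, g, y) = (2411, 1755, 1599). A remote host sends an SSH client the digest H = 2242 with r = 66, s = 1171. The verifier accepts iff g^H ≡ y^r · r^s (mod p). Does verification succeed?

Left side g^H mod p:
Squares mod 2411: 1755^1≡1755, 1755^2≡1178, 1755^4≡1359, 1755^8≡55, 1755^16≡614, 1755^32≡880, 1755^64≡469, 1755^128≡560, 1755^256≡170, 1755^512≡2379, 1755^1024≡1024, 1755^2048≡2202
2242 = 2048 + 128 + 64 + 2, so 1755^2242 ≡ 2202·560·469·1178 ≡ 1122 (mod 2411)
Right side y^r · r^s mod p:
Squares mod 2411: 1599^1≡1599, 1599^2≡1141, 1599^4≡2352, 1599^8≡1070, 1599^16≡2086, 1599^32≡1952, 1599^64≡924
66 = 64 + 2, so 1599^66 ≡ 924·1141 ≡ 677 (mod 2411)
Squares mod 2411: 66^1≡66, 66^2≡1945, 66^4≡166, 66^8≡1035, 66^16≡741, 66^32≡1784, 66^64≡136, 66^128≡1619, 66^256≡404, 66^512≡1679, 66^1024≡582
1171 = 1024 + 128 + 16 + 2 + 1, so 66^1171 ≡ 582·1619·741·1945·66 ≡ 1561 (mod 2411)
677·1561 = 1056797 ≡ 779 (mod 2411)
1122 ≠ 779, so verification fails.

fails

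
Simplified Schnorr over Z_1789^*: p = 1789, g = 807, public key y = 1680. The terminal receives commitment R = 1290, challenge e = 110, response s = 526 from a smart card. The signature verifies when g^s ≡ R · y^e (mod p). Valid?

no

g^s mod p:
807^2 = 651249 ≡ 53
807^4 ≡ 53^2 = 2809 ≡ 1020
807^8 ≡ 1020^2 = 1040400 ≡ 991
807^16 ≡ 991^2 = 982081 ≡ 1709
807^32 ≡ 1709^2 = 2920681 ≡ 1033
807^64 ≡ 1033^2 = 1067089 ≡ 845
807^128 ≡ 845^2 = 714025 ≡ 214
807^256 ≡ 214^2 = 45796 ≡ 1071
807^512 ≡ 1071^2 = 1147041 ≡ 292
526 = 512 + 8 + 4 + 2, so 807^526 ≡ 292·991·1020·53 ≡ 1382 (mod 1789)
R · y^e mod p:
1680^2 = 2822400 ≡ 1147
1680^4 ≡ 1147^2 = 1315609 ≡ 694
1680^8 ≡ 694^2 = 481636 ≡ 395
1680^16 ≡ 395^2 = 156025 ≡ 382
1680^32 ≡ 382^2 = 145924 ≡ 1015
1680^64 ≡ 1015^2 = 1030225 ≡ 1550
110 = 64 + 32 + 8 + 4 + 2, so 1680^110 ≡ 1550·1015·395·694·1147 ≡ 1233 (mod 1789)
1290·1233 = 1590570 ≡ 149 (mod 1789)
1382 ≠ 149; the check fails.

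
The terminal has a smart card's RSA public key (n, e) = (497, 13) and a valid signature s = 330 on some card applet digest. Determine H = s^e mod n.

421

Squares mod 497: s^1≡330, s^2≡57, s^4≡267, s^8≡218
13 = 8 + 4 + 1, so s^13 ≡ 218·267·330 ≡ 421 (mod 497)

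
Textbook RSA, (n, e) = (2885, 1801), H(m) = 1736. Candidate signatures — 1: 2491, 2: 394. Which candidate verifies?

Candidate 1: 2491^2 = 6205081 ≡ 2331; 2491^4 ≡ 2331^2 = 5433561 ≡ 1106; 2491^8 ≡ 1106^2 = 1223236 ≡ 2881; 2491^16 ≡ 2881^2 = 8300161 ≡ 16; 2491^32 ≡ 16^2 = 256; 2491^64 ≡ 256^2 = 65536 ≡ 2066; 2491^128 ≡ 2066^2 = 4268356 ≡ 1441; 2491^256 ≡ 1441^2 = 2076481 ≡ 2166; 2491^512 ≡ 2166^2 = 4691556 ≡ 546; 2491^1024 ≡ 546^2 = 298116 ≡ 961; 1801 = 1024 + 512 + 256 + 8 + 1, so 2491^1801 ≡ 961·546·2166·2881·2491 ≡ 1736 (mod 2885)
  → matches H(m) = 1736
Candidate 2: 394^2 = 155236 ≡ 2331; 394^4 ≡ 2331^2 = 5433561 ≡ 1106; 394^8 ≡ 1106^2 = 1223236 ≡ 2881; 394^16 ≡ 2881^2 = 8300161 ≡ 16; 394^32 ≡ 16^2 = 256; 394^64 ≡ 256^2 = 65536 ≡ 2066; 394^128 ≡ 2066^2 = 4268356 ≡ 1441; 394^256 ≡ 1441^2 = 2076481 ≡ 2166; 394^512 ≡ 2166^2 = 4691556 ≡ 546; 394^1024 ≡ 546^2 = 298116 ≡ 961; 1801 = 1024 + 512 + 256 + 8 + 1, so 394^1801 ≡ 961·546·2166·2881·394 ≡ 1149 (mod 2885)

1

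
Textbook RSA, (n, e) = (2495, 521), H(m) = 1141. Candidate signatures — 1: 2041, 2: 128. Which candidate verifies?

1

Candidate 1: 2041^521 mod 2495 = 1141
  → matches H(m) = 1141
Candidate 2: 128^521 mod 2495 = 78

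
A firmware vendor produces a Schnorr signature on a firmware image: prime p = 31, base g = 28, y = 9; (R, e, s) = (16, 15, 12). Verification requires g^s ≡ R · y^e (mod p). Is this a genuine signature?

forged

g^s mod p:
28^2 = 784 ≡ 9
28^4 ≡ 9^2 = 81 ≡ 19
28^8 ≡ 19^2 = 361 ≡ 20
12 = 8 + 4, so 28^12 ≡ 20·19 ≡ 8 (mod 31)
R · y^e mod p:
9^2 = 81 ≡ 19
9^4 ≡ 19^2 = 361 ≡ 20
9^8 ≡ 20^2 = 400 ≡ 28
15 = 8 + 4 + 2 + 1, so 9^15 ≡ 28·20·19·9 ≡ 1 (mod 31)
16·1 = 16 ≡ 16 (mod 31)
8 ≠ 16; the check fails.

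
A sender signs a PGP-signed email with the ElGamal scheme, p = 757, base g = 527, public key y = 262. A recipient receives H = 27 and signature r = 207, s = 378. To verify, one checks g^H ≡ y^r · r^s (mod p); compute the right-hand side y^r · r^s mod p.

262^2 = 68644 ≡ 514
262^4 ≡ 514^2 = 264196 ≡ 3
262^8 ≡ 3^2 = 9
262^16 ≡ 9^2 = 81
262^32 ≡ 81^2 = 6561 ≡ 505
262^64 ≡ 505^2 = 255025 ≡ 673
262^128 ≡ 673^2 = 452929 ≡ 243
207 = 128 + 64 + 8 + 4 + 2 + 1, so 262^207 ≡ 243·673·9·3·514·262 ≡ 670 (mod 757)
207^2 = 42849 ≡ 457
207^4 ≡ 457^2 = 208849 ≡ 674
207^8 ≡ 674^2 = 454276 ≡ 76
207^16 ≡ 76^2 = 5776 ≡ 477
207^32 ≡ 477^2 = 227529 ≡ 429
207^64 ≡ 429^2 = 184041 ≡ 90
207^128 ≡ 90^2 = 8100 ≡ 530
207^256 ≡ 530^2 = 280900 ≡ 53
378 = 256 + 64 + 32 + 16 + 8 + 2, so 207^378 ≡ 53·90·429·477·76·457 ≡ 756 (mod 757)
y^r · r^s ≡ 670·756 = 506520 ≡ 87 (mod 757)

87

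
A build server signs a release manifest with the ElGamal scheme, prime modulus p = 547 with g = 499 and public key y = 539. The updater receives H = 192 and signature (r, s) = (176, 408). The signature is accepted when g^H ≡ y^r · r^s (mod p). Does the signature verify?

verifies

Left side g^H mod p:
499^192 mod 547 = 295
Right side y^r · r^s mod p:
539^176 mod 547 = 309
176^408 mod 547 = 355
309·355 = 109695 ≡ 295 (mod 547)
295 ≡ 295 (mod 547), so the signature is genuine.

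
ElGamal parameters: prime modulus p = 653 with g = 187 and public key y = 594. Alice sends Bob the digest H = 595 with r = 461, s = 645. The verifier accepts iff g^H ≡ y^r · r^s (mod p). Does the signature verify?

does not verify

Left side g^H mod p:
187^2 = 34969 ≡ 360
187^4 ≡ 360^2 = 129600 ≡ 306
187^8 ≡ 306^2 = 93636 ≡ 257
187^16 ≡ 257^2 = 66049 ≡ 96
187^32 ≡ 96^2 = 9216 ≡ 74
187^64 ≡ 74^2 = 5476 ≡ 252
187^128 ≡ 252^2 = 63504 ≡ 163
187^256 ≡ 163^2 = 26569 ≡ 449
187^512 ≡ 449^2 = 201601 ≡ 477
595 = 512 + 64 + 16 + 2 + 1, so 187^595 ≡ 477·252·96·360·187 ≡ 214 (mod 653)
Right side y^r · r^s mod p:
594^2 = 352836 ≡ 216
594^4 ≡ 216^2 = 46656 ≡ 293
594^8 ≡ 293^2 = 85849 ≡ 306
594^16 ≡ 306^2 = 93636 ≡ 257
594^32 ≡ 257^2 = 66049 ≡ 96
594^64 ≡ 96^2 = 9216 ≡ 74
594^128 ≡ 74^2 = 5476 ≡ 252
594^256 ≡ 252^2 = 63504 ≡ 163
461 = 256 + 128 + 64 + 8 + 4 + 1, so 594^461 ≡ 163·252·74·306·293·594 ≡ 486 (mod 653)
461^2 = 212521 ≡ 296
461^4 ≡ 296^2 = 87616 ≡ 114
461^8 ≡ 114^2 = 12996 ≡ 589
461^16 ≡ 589^2 = 346921 ≡ 178
461^32 ≡ 178^2 = 31684 ≡ 340
461^64 ≡ 340^2 = 115600 ≡ 19
461^128 ≡ 19^2 = 361
461^256 ≡ 361^2 = 130321 ≡ 374
461^512 ≡ 374^2 = 139876 ≡ 134
645 = 512 + 128 + 4 + 1, so 461^645 ≡ 134·361·114·461 ≡ 3 (mod 653)
486·3 = 1458 ≡ 152 (mod 653)
214 ≠ 152, so verification fails.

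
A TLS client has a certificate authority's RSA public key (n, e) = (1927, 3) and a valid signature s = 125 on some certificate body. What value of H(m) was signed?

s^2 ≡ 125^2 = 15625 ≡ 209
3 = 2 + 1, so s^3 ≡ 209·125 ≡ 1074 (mod 1927)

1074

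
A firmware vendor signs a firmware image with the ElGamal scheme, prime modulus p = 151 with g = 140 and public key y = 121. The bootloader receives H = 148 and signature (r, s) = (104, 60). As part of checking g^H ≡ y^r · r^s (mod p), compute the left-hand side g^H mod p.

5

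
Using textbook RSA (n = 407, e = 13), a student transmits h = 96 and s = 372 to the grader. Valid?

s^2 ≡ 372^2 = 138384 ≡ 4
s^4 ≡ 4^2 = 16
s^8 ≡ 16^2 = 256
13 = 8 + 4 + 1, so s^13 ≡ 256·16·372 ≡ 311 (mod 407)
311 ≠ 96, so verification fails.

no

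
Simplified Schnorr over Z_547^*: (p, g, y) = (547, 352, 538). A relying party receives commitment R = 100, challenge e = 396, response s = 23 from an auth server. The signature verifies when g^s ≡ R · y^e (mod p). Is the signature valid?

invalid

g^s mod p:
352^2 = 123904 ≡ 282
352^4 ≡ 282^2 = 79524 ≡ 209
352^8 ≡ 209^2 = 43681 ≡ 468
352^16 ≡ 468^2 = 219024 ≡ 224
23 = 16 + 4 + 2 + 1, so 352^23 ≡ 224·209·282·352 ≡ 447 (mod 547)
R · y^e mod p:
538^2 = 289444 ≡ 81
538^4 ≡ 81^2 = 6561 ≡ 544
538^8 ≡ 544^2 = 295936 ≡ 9
538^16 ≡ 9^2 = 81
538^32 ≡ 81^2 = 6561 ≡ 544
538^64 ≡ 544^2 = 295936 ≡ 9
538^128 ≡ 9^2 = 81
538^256 ≡ 81^2 = 6561 ≡ 544
396 = 256 + 128 + 8 + 4, so 538^396 ≡ 544·81·9·544 ≡ 544 (mod 547)
100·544 = 54400 ≡ 247 (mod 547)
447 ≠ 247; the check fails.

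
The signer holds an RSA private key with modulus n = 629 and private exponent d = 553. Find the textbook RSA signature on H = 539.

H^2 ≡ 539^2 = 290521 ≡ 552
H^4 ≡ 552^2 = 304704 ≡ 268
H^8 ≡ 268^2 = 71824 ≡ 118
H^16 ≡ 118^2 = 13924 ≡ 86
H^32 ≡ 86^2 = 7396 ≡ 477
H^64 ≡ 477^2 = 227529 ≡ 460
H^128 ≡ 460^2 = 211600 ≡ 256
H^256 ≡ 256^2 = 65536 ≡ 120
H^512 ≡ 120^2 = 14400 ≡ 562
553 = 512 + 32 + 8 + 1, so H^553 ≡ 562·477·118·539 ≡ 583 (mod 629)

583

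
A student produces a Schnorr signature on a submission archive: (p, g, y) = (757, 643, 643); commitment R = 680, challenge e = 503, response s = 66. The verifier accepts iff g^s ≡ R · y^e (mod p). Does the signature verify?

does not verify

g^s mod p:
643^66 mod 757 = 695
R · y^e mod p:
643^503 mod 757 = 166
680·166 = 112880 ≡ 87 (mod 757)
695 ≠ 87; the check fails.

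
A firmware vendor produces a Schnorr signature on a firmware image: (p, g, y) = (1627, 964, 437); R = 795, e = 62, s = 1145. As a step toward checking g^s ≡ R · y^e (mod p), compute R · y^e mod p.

437^2 = 190969 ≡ 610
437^4 ≡ 610^2 = 372100 ≡ 1144
437^8 ≡ 1144^2 = 1308736 ≡ 628
437^16 ≡ 628^2 = 394384 ≡ 650
437^32 ≡ 650^2 = 422500 ≡ 1107
62 = 32 + 16 + 8 + 4 + 2, so 437^62 ≡ 1107·650·628·1144·610 ≡ 710 (mod 1627)
R · y^e ≡ 795·710 = 564450 ≡ 1508 (mod 1627)

1508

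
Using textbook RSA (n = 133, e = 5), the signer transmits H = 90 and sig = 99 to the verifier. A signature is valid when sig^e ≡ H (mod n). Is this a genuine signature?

sig^2 ≡ 99^2 = 9801 ≡ 92
sig^4 ≡ 92^2 = 8464 ≡ 85
5 = 4 + 1, so sig^5 ≡ 85·99 ≡ 36 (mod 133)
The recovered value 36 does not match the digest 90.

forged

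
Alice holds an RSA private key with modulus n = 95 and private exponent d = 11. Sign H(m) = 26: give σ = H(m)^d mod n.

(H(m))^2 ≡ 26^2 = 676 ≡ 11
(H(m))^4 ≡ 11^2 = 121 ≡ 26
(H(m))^8 ≡ 26^2 = 676 ≡ 11
11 = 8 + 2 + 1, so (H(m))^11 ≡ 11·11·26 ≡ 11 (mod 95)

11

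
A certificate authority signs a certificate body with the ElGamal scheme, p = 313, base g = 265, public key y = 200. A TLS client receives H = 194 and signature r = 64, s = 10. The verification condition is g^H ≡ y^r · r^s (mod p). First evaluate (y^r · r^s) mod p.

150

200^64 mod 313 = 277
64^10 mod 313 = 48
y^r · r^s ≡ 277·48 = 13296 ≡ 150 (mod 313)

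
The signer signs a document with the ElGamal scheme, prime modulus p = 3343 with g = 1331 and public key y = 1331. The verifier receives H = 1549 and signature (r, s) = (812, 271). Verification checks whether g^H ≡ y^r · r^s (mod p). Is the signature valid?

Left side g^H mod p:
Squares mod 3343: 1331^1≡1331, 1331^2≡3114, 1331^4≡2296, 1331^8≡3048, 1331^16≡107, 1331^32≡1420, 1331^64≡571, 1331^128≡1770, 1331^256≡509, 1331^512≡1670, 1331^1024≡838
1549 = 1024 + 512 + 8 + 4 + 1, so 1331^1549 ≡ 838·1670·3048·2296·1331 ≡ 1399 (mod 3343)
Right side y^r · r^s mod p:
Squares mod 3343: 1331^1≡1331, 1331^2≡3114, 1331^4≡2296, 1331^8≡3048, 1331^16≡107, 1331^32≡1420, 1331^64≡571, 1331^128≡1770, 1331^256≡509, 1331^512≡1670
812 = 512 + 256 + 32 + 8 + 4, so 1331^812 ≡ 1670·509·1420·3048·2296 ≡ 1859 (mod 3343)
Squares mod 3343: 812^1≡812, 812^2≡773, 812^4≡2475, 812^8≡1249, 812^16≡2163, 812^32≡1712, 812^64≡2476, 812^128≡2857, 812^256≡2186
271 = 256 + 8 + 4 + 2 + 1, so 812^271 ≡ 2186·1249·2475·773·812 ≡ 578 (mod 3343)
1859·578 = 1074502 ≡ 1399 (mod 3343)
1399 ≡ 1399 (mod 3343), so the signature is genuine.

valid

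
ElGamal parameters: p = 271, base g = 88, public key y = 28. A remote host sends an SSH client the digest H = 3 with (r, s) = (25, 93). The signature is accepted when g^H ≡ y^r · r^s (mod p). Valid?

yes

Left side g^H mod p:
Squares mod 271: 88^1≡88, 88^2≡156
3 = 2 + 1, so 88^3 ≡ 156·88 ≡ 178 (mod 271)
Right side y^r · r^s mod p:
Squares mod 271: 28^1≡28, 28^2≡242, 28^4≡28, 28^8≡242, 28^16≡28
25 = 16 + 8 + 1, so 28^25 ≡ 28·242·28 ≡ 28 (mod 271)
Squares mod 271: 25^1≡25, 25^2≡83, 25^4≡114, 25^8≡259, 25^16≡144, 25^32≡140, 25^64≡88
93 = 64 + 16 + 8 + 4 + 1, so 25^93 ≡ 88·144·259·114·25 ≡ 258 (mod 271)
28·258 = 7224 ≡ 178 (mod 271)
178 ≡ 178 (mod 271), so the signature is genuine.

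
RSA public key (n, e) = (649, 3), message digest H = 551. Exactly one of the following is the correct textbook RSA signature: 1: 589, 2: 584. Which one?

2

Candidate 1: 589^2 = 346921 ≡ 355; 3 = 2 + 1, so 589^3 ≡ 355·589 ≡ 117 (mod 649)
Candidate 2: 584^2 = 341056 ≡ 331; 3 = 2 + 1, so 584^3 ≡ 331·584 ≡ 551 (mod 649)
  → matches H = 551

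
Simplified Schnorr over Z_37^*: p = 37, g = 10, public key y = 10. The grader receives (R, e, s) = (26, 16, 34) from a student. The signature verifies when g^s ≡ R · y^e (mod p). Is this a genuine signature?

g^s mod p:
Squares mod 37: 10^1≡10, 10^2≡26, 10^4≡10, 10^8≡26, 10^16≡10, 10^32≡26
34 = 32 + 2, so 10^34 ≡ 26·26 ≡ 10 (mod 37)
R · y^e mod p:
Squares mod 37: 10^1≡10, 10^2≡26, 10^4≡10, 10^8≡26, 10^16≡10
10^16 ≡ 10 (mod 37)
26·10 = 260 ≡ 1 (mod 37)
10 ≠ 1; the check fails.

forged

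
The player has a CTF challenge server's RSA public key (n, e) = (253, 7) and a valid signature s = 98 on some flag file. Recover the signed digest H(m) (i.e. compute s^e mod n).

164

s^7 mod 253 = 164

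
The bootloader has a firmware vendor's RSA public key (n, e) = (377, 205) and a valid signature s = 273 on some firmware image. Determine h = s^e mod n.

273

s^205 mod 377 = 273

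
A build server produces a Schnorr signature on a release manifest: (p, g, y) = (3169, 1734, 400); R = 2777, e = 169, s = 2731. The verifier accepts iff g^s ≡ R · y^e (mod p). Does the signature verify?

does not verify

g^s mod p:
1734^2731 mod 3169 = 2533
R · y^e mod p:
400^169 mod 3169 = 2230
2777·2230 = 6192710 ≡ 484 (mod 3169)
2533 ≠ 484; the check fails.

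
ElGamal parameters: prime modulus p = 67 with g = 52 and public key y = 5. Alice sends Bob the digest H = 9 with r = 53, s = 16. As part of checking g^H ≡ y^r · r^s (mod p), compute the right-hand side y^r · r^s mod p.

53

5^2 = 25
5^4 ≡ 25^2 = 625 ≡ 22
5^8 ≡ 22^2 = 484 ≡ 15
5^16 ≡ 15^2 = 225 ≡ 24
5^32 ≡ 24^2 = 576 ≡ 40
53 = 32 + 16 + 4 + 1, so 5^53 ≡ 40·24·22·5 ≡ 8 (mod 67)
53^2 = 2809 ≡ 62
53^4 ≡ 62^2 = 3844 ≡ 25
53^8 ≡ 25^2 = 625 ≡ 22
53^16 ≡ 22^2 = 484 ≡ 15
y^r · r^s ≡ 8·15 = 120 ≡ 53 (mod 67)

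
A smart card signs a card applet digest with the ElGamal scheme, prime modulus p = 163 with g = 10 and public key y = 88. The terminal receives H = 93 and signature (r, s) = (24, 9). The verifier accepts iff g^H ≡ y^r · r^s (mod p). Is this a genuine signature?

Left side g^H mod p:
10^2 = 100
10^4 ≡ 100^2 = 10000 ≡ 57
10^8 ≡ 57^2 = 3249 ≡ 152
10^16 ≡ 152^2 = 23104 ≡ 121
10^32 ≡ 121^2 = 14641 ≡ 134
10^64 ≡ 134^2 = 17956 ≡ 26
93 = 64 + 16 + 8 + 4 + 1, so 10^93 ≡ 26·121·152·57·10 ≡ 25 (mod 163)
Right side y^r · r^s mod p:
88^2 = 7744 ≡ 83
88^4 ≡ 83^2 = 6889 ≡ 43
88^8 ≡ 43^2 = 1849 ≡ 56
88^16 ≡ 56^2 = 3136 ≡ 39
24 = 16 + 8, so 88^24 ≡ 39·56 ≡ 65 (mod 163)
24^2 = 576 ≡ 87
24^4 ≡ 87^2 = 7569 ≡ 71
24^8 ≡ 71^2 = 5041 ≡ 151
9 = 8 + 1, so 24^9 ≡ 151·24 ≡ 38 (mod 163)
65·38 = 2470 ≡ 25 (mod 163)
25 ≡ 25 (mod 163), so the signature is genuine.

genuine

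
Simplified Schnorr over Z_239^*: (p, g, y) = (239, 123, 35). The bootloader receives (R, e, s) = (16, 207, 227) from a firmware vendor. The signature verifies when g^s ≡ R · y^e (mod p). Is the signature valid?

g^s mod p:
Squares mod 239: 123^1≡123, 123^2≡72, 123^4≡165, 123^8≡218, 123^16≡202, 123^32≡174, 123^64≡162, 123^128≡193
227 = 128 + 64 + 32 + 2 + 1, so 123^227 ≡ 193·162·174·72·123 ≡ 7 (mod 239)
R · y^e mod p:
Squares mod 239: 35^1≡35, 35^2≡30, 35^4≡183, 35^8≡29, 35^16≡124, 35^32≡80, 35^64≡186, 35^128≡180
207 = 128 + 64 + 8 + 4 + 2 + 1, so 35^207 ≡ 180·186·29·183·30·35 ≡ 105 (mod 239)
16·105 = 1680 ≡ 7 (mod 239)
7 ≡ 7 (mod 239); signature holds.

valid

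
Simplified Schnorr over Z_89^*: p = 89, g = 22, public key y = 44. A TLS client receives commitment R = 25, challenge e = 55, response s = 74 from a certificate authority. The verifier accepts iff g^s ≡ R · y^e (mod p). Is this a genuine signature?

g^s mod p:
Squares mod 89: 22^1≡22, 22^2≡39, 22^4≡8, 22^8≡64, 22^16≡2, 22^32≡4, 22^64≡16
74 = 64 + 8 + 2, so 22^74 ≡ 16·64·39 ≡ 64 (mod 89)
R · y^e mod p:
Squares mod 89: 44^1≡44, 44^2≡67, 44^4≡39, 44^8≡8, 44^16≡64, 44^32≡2
55 = 32 + 16 + 4 + 2 + 1, so 44^55 ≡ 2·64·39·67·44 ≡ 88 (mod 89)
25·88 = 2200 ≡ 64 (mod 89)
64 ≡ 64 (mod 89); signature holds.

genuine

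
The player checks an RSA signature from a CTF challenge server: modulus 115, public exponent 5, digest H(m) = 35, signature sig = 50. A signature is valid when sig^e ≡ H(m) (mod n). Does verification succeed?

passes

sig^5 mod 115 = 35
sig^5 mod 115 = 35 matches H(m).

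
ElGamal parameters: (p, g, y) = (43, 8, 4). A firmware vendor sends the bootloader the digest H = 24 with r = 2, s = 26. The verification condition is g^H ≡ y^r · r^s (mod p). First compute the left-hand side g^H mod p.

4

8^2 = 64 ≡ 21
8^4 ≡ 21^2 = 441 ≡ 11
8^8 ≡ 11^2 = 121 ≡ 35
8^16 ≡ 35^2 = 1225 ≡ 21
24 = 16 + 8, so 8^24 ≡ 21·35 ≡ 4 (mod 43)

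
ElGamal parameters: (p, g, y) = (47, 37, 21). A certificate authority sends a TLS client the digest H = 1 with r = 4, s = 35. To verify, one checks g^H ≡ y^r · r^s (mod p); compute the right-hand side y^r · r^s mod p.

37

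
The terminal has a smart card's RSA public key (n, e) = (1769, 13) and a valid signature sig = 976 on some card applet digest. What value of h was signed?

61

sig^2 ≡ 976^2 = 952576 ≡ 854
sig^4 ≡ 854^2 = 729316 ≡ 488
sig^8 ≡ 488^2 = 238144 ≡ 1098
13 = 8 + 4 + 1, so sig^13 ≡ 1098·488·976 ≡ 61 (mod 1769)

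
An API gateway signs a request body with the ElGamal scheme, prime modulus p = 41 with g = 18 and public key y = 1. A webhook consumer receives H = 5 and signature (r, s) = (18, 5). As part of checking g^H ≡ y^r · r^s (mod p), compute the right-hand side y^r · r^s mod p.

1

1^2 = 1
1^4 ≡ 1^2 = 1
1^8 ≡ 1^2 = 1
1^16 ≡ 1^2 = 1
18 = 16 + 2, so 1^18 ≡ 1·1 ≡ 1 (mod 41)
18^2 = 324 ≡ 37
18^4 ≡ 37^2 = 1369 ≡ 16
5 = 4 + 1, so 18^5 ≡ 16·18 ≡ 1 (mod 41)
y^r · r^s ≡ 1·1 = 1 ≡ 1 (mod 41)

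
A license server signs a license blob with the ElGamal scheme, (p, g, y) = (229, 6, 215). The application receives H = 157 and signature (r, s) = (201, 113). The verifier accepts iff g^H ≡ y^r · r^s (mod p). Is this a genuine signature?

Left side g^H mod p:
6^2 = 36
6^4 ≡ 36^2 = 1296 ≡ 151
6^8 ≡ 151^2 = 22801 ≡ 130
6^16 ≡ 130^2 = 16900 ≡ 183
6^32 ≡ 183^2 = 33489 ≡ 55
6^64 ≡ 55^2 = 3025 ≡ 48
6^128 ≡ 48^2 = 2304 ≡ 14
157 = 128 + 16 + 8 + 4 + 1, so 6^157 ≡ 14·183·130·151·6 ≡ 205 (mod 229)
Right side y^r · r^s mod p:
215^2 = 46225 ≡ 196
215^4 ≡ 196^2 = 38416 ≡ 173
215^8 ≡ 173^2 = 29929 ≡ 159
215^16 ≡ 159^2 = 25281 ≡ 91
215^32 ≡ 91^2 = 8281 ≡ 37
215^64 ≡ 37^2 = 1369 ≡ 224
215^128 ≡ 224^2 = 50176 ≡ 25
201 = 128 + 64 + 8 + 1, so 215^201 ≡ 25·224·159·215 ≡ 15 (mod 229)
201^2 = 40401 ≡ 97
201^4 ≡ 97^2 = 9409 ≡ 20
201^8 ≡ 20^2 = 400 ≡ 171
201^16 ≡ 171^2 = 29241 ≡ 158
201^32 ≡ 158^2 = 24964 ≡ 3
201^64 ≡ 3^2 = 9
113 = 64 + 32 + 16 + 1, so 201^113 ≡ 9·3·158·201 ≡ 90 (mod 229)
15·90 = 1350 ≡ 205 (mod 229)
205 ≡ 205 (mod 229), so the signature is genuine.

genuine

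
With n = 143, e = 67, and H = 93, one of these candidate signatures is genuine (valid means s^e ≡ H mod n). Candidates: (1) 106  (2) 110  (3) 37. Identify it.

3

Candidate 1: Squares mod 143: 106^1≡106, 106^2≡82, 106^4≡3, 106^8≡9, 106^16≡81, 106^32≡126, 106^64≡3; 67 = 64 + 2 + 1, so 106^67 ≡ 3·82·106 ≡ 50 (mod 143)
Candidate 2: Squares mod 143: 110^1≡110, 110^2≡88, 110^4≡22, 110^8≡55, 110^16≡22, 110^32≡55, 110^64≡22; 67 = 64 + 2 + 1, so 110^67 ≡ 22·88·110 ≡ 33 (mod 143)
Candidate 3: Squares mod 143: 37^1≡37, 37^2≡82, 37^4≡3, 37^8≡9, 37^16≡81, 37^32≡126, 37^64≡3; 67 = 64 + 2 + 1, so 37^67 ≡ 3·82·37 ≡ 93 (mod 143)
  → matches H = 93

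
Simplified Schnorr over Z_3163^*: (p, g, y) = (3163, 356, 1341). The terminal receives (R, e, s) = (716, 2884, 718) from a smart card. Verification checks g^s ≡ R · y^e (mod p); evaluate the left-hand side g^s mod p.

600

356^2 = 126736 ≡ 216
356^4 ≡ 216^2 = 46656 ≡ 2374
356^8 ≡ 2374^2 = 5635876 ≡ 2573
356^16 ≡ 2573^2 = 6620329 ≡ 170
356^32 ≡ 170^2 = 28900 ≡ 433
356^64 ≡ 433^2 = 187489 ≡ 872
356^128 ≡ 872^2 = 760384 ≡ 1264
356^256 ≡ 1264^2 = 1597696 ≡ 381
356^512 ≡ 381^2 = 145161 ≡ 2826
718 = 512 + 128 + 64 + 8 + 4 + 2, so 356^718 ≡ 2826·1264·872·2573·2374·216 ≡ 600 (mod 3163)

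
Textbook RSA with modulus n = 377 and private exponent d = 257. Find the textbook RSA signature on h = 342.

Squares mod 377: h^1≡342, h^2≡94, h^4≡165, h^8≡81, h^16≡152, h^32≡107, h^64≡139, h^128≡94, h^256≡165
257 = 256 + 1, so h^257 ≡ 165·342 ≡ 257 (mod 377)

257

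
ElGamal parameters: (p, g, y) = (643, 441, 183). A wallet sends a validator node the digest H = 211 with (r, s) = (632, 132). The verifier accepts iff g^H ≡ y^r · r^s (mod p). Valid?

no

Left side g^H mod p:
441^211 mod 643 = 596
Right side y^r · r^s mod p:
183^632 mod 643 = 29
632^132 mod 643 = 641
29·641 = 18589 ≡ 585 (mod 643)
596 ≠ 585, so verification fails.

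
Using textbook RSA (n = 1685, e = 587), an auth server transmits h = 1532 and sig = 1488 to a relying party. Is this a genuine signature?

genuine

sig^2 ≡ 1488^2 = 2214144 ≡ 54
sig^4 ≡ 54^2 = 2916 ≡ 1231
sig^8 ≡ 1231^2 = 1515361 ≡ 546
sig^16 ≡ 546^2 = 298116 ≡ 1556
sig^32 ≡ 1556^2 = 2421136 ≡ 1476
sig^64 ≡ 1476^2 = 2178576 ≡ 1556
sig^128 ≡ 1556^2 = 2421136 ≡ 1476
sig^256 ≡ 1476^2 = 2178576 ≡ 1556
sig^512 ≡ 1556^2 = 2421136 ≡ 1476
587 = 512 + 64 + 8 + 2 + 1, so sig^587 ≡ 1476·1556·546·54·1488 ≡ 1532 (mod 1685)
Since 1532 equals the digest 1532, verification succeeds.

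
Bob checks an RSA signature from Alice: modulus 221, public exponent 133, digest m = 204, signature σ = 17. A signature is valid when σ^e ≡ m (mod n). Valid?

σ^2 ≡ 17^2 = 289 ≡ 68
σ^4 ≡ 68^2 = 4624 ≡ 204
σ^8 ≡ 204^2 = 41616 ≡ 68
σ^16 ≡ 68^2 = 4624 ≡ 204
σ^32 ≡ 204^2 = 41616 ≡ 68
σ^64 ≡ 68^2 = 4624 ≡ 204
σ^128 ≡ 204^2 = 41616 ≡ 68
133 = 128 + 4 + 1, so σ^133 ≡ 68·204·17 ≡ 17 (mod 221)
The recovered value 17 does not match the digest 204.

no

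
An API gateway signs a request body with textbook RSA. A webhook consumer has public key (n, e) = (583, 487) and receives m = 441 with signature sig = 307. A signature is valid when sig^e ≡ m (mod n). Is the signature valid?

invalid

sig^487 mod 583 = 142
sig^487 mod 583 = 142, but m = 441.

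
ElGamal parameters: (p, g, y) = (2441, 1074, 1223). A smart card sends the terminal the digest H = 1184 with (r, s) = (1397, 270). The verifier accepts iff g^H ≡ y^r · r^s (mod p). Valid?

no

Left side g^H mod p:
1074^2 = 1153476 ≡ 1324
1074^4 ≡ 1324^2 = 1752976 ≡ 338
1074^8 ≡ 338^2 = 114244 ≡ 1958
1074^16 ≡ 1958^2 = 3833764 ≡ 1394
1074^32 ≡ 1394^2 = 1943236 ≡ 200
1074^64 ≡ 200^2 = 40000 ≡ 944
1074^128 ≡ 944^2 = 891136 ≡ 171
1074^256 ≡ 171^2 = 29241 ≡ 2390
1074^512 ≡ 2390^2 = 5712100 ≡ 160
1074^1024 ≡ 160^2 = 25600 ≡ 1190
1184 = 1024 + 128 + 32, so 1074^1184 ≡ 1190·171·200 ≡ 1648 (mod 2441)
Right side y^r · r^s mod p:
1223^2 = 1495729 ≡ 1837
1223^4 ≡ 1837^2 = 3374569 ≡ 1107
1223^8 ≡ 1107^2 = 1225449 ≡ 67
1223^16 ≡ 67^2 = 4489 ≡ 2048
1223^32 ≡ 2048^2 = 4194304 ≡ 666
1223^64 ≡ 666^2 = 443556 ≡ 1735
1223^128 ≡ 1735^2 = 3010225 ≡ 472
1223^256 ≡ 472^2 = 222784 ≡ 653
1223^512 ≡ 653^2 = 426409 ≡ 1675
1223^1024 ≡ 1675^2 = 2805625 ≡ 916
1397 = 1024 + 256 + 64 + 32 + 16 + 4 + 1, so 1223^1397 ≡ 916·653·1735·666·2048·1107·1223 ≡ 1567 (mod 2441)
1397^2 = 1951609 ≡ 1250
1397^4 ≡ 1250^2 = 1562500 ≡ 260
1397^8 ≡ 260^2 = 67600 ≡ 1693
1397^16 ≡ 1693^2 = 2866249 ≡ 515
1397^32 ≡ 515^2 = 265225 ≡ 1597
1397^64 ≡ 1597^2 = 2550409 ≡ 2005
1397^128 ≡ 2005^2 = 4020025 ≡ 2139
1397^256 ≡ 2139^2 = 4575321 ≡ 887
270 = 256 + 8 + 4 + 2, so 1397^270 ≡ 887·1693·260·1250 ≡ 1625 (mod 2441)
1567·1625 = 2546375 ≡ 412 (mod 2441)
1648 ≠ 412, so verification fails.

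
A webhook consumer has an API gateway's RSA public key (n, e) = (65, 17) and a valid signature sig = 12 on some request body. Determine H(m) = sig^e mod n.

sig^2 ≡ 12^2 = 144 ≡ 14
sig^4 ≡ 14^2 = 196 ≡ 1
sig^8 ≡ 1^2 = 1
sig^16 ≡ 1^2 = 1
17 = 16 + 1, so sig^17 ≡ 1·12 ≡ 12 (mod 65)

12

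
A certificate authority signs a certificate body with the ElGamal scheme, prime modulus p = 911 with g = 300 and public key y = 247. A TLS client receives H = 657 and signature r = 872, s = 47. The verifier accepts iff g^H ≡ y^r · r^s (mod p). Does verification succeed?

fails

Left side g^H mod p:
300^657 mod 911 = 709
Right side y^r · r^s mod p:
247^872 mod 911 = 260
872^47 mod 911 = 831
260·831 = 216060 ≡ 153 (mod 911)
709 ≠ 153, so verification fails.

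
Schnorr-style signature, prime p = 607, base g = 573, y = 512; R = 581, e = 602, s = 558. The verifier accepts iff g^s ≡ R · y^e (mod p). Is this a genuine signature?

forged

g^s mod p:
573^2 = 328329 ≡ 549
573^4 ≡ 549^2 = 301401 ≡ 329
573^8 ≡ 329^2 = 108241 ≡ 195
573^16 ≡ 195^2 = 38025 ≡ 391
573^32 ≡ 391^2 = 152881 ≡ 524
573^64 ≡ 524^2 = 274576 ≡ 212
573^128 ≡ 212^2 = 44944 ≡ 26
573^256 ≡ 26^2 = 676 ≡ 69
573^512 ≡ 69^2 = 4761 ≡ 512
558 = 512 + 32 + 8 + 4 + 2, so 573^558 ≡ 512·524·195·329·549 ≡ 480 (mod 607)
R · y^e mod p:
512^2 = 262144 ≡ 527
512^4 ≡ 527^2 = 277729 ≡ 330
512^8 ≡ 330^2 = 108900 ≡ 247
512^16 ≡ 247^2 = 61009 ≡ 309
512^32 ≡ 309^2 = 95481 ≡ 182
512^64 ≡ 182^2 = 33124 ≡ 346
512^128 ≡ 346^2 = 119716 ≡ 137
512^256 ≡ 137^2 = 18769 ≡ 559
512^512 ≡ 559^2 = 312481 ≡ 483
602 = 512 + 64 + 16 + 8 + 2, so 512^602 ≡ 483·346·309·247·527 ≡ 252 (mod 607)
581·252 = 146412 ≡ 125 (mod 607)
480 ≠ 125; the check fails.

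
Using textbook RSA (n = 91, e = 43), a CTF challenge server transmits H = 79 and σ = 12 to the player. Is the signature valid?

invalid

Squares mod 91: σ^1≡12, σ^2≡53, σ^4≡79, σ^8≡53, σ^16≡79, σ^32≡53
43 = 32 + 8 + 2 + 1, so σ^43 ≡ 53·53·53·12 ≡ 12 (mod 91)
The recovered value 12 does not match the digest 79.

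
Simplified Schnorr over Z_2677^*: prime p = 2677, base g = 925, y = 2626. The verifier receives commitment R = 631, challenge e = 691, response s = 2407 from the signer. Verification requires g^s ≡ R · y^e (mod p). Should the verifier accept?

g^s mod p:
Squares mod 2677: 925^1≡925, 925^2≡1662, 925^4≡2257, 925^8≡2395, 925^16≡1891, 925^32≡2086, 925^64≡1271, 925^128≡1210, 925^256≡2458, 925^512≡2452, 925^1024≡2439, 925^2048≡427
2407 = 2048 + 256 + 64 + 32 + 4 + 2 + 1, so 925^2407 ≡ 427·2458·1271·2086·2257·1662·925 ≡ 167 (mod 2677)
R · y^e mod p:
Squares mod 2677: 2626^1≡2626, 2626^2≡2601, 2626^4≡422, 2626^8≡1402, 2626^16≡686, 2626^32≡2121, 2626^64≡1281, 2626^128≡2637, 2626^256≡1600, 2626^512≡788
691 = 512 + 128 + 32 + 16 + 2 + 1, so 2626^691 ≡ 788·2637·2121·686·2601·2626 ≡ 1806 (mod 2677)
631·1806 = 1139586 ≡ 1861 (mod 2677)
167 ≠ 1861; the check fails.

reject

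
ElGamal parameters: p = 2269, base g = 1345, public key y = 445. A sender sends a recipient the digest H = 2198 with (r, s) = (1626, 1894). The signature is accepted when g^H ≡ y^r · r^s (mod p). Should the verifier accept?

accept

Left side g^H mod p:
1345^2 = 1809025 ≡ 632
1345^4 ≡ 632^2 = 399424 ≡ 80
1345^8 ≡ 80^2 = 6400 ≡ 1862
1345^16 ≡ 1862^2 = 3467044 ≡ 12
1345^32 ≡ 12^2 = 144
1345^64 ≡ 144^2 = 20736 ≡ 315
1345^128 ≡ 315^2 = 99225 ≡ 1658
1345^256 ≡ 1658^2 = 2748964 ≡ 1205
1345^512 ≡ 1205^2 = 1452025 ≡ 2134
1345^1024 ≡ 2134^2 = 4553956 ≡ 73
1345^2048 ≡ 73^2 = 5329 ≡ 791
2198 = 2048 + 128 + 16 + 4 + 2, so 1345^2198 ≡ 791·1658·12·80·632 ≡ 950 (mod 2269)
Right side y^r · r^s mod p:
445^2 = 198025 ≡ 622
445^4 ≡ 622^2 = 386884 ≡ 1154
445^8 ≡ 1154^2 = 1331716 ≡ 2082
445^16 ≡ 2082^2 = 4334724 ≡ 934
445^32 ≡ 934^2 = 872356 ≡ 1060
445^64 ≡ 1060^2 = 1123600 ≡ 445
445^128 ≡ 445^2 = 198025 ≡ 622
445^256 ≡ 622^2 = 386884 ≡ 1154
445^512 ≡ 1154^2 = 1331716 ≡ 2082
445^1024 ≡ 2082^2 = 4334724 ≡ 934
1626 = 1024 + 512 + 64 + 16 + 8 + 2, so 445^1626 ≡ 934·2082·445·934·2082·622 ≡ 1522 (mod 2269)
1626^2 = 2643876 ≡ 491
1626^4 ≡ 491^2 = 241081 ≡ 567
1626^8 ≡ 567^2 = 321489 ≡ 1560
1626^16 ≡ 1560^2 = 2433600 ≡ 1232
1626^32 ≡ 1232^2 = 1517824 ≡ 2132
1626^64 ≡ 2132^2 = 4545424 ≡ 617
1626^128 ≡ 617^2 = 380689 ≡ 1766
1626^256 ≡ 1766^2 = 3118756 ≡ 1150
1626^512 ≡ 1150^2 = 1322500 ≡ 1942
1626^1024 ≡ 1942^2 = 3771364 ≡ 286
1894 = 1024 + 512 + 256 + 64 + 32 + 4 + 2, so 1626^1894 ≡ 286·1942·1150·617·2132·567·491 ≡ 588 (mod 2269)
1522·588 = 894936 ≡ 950 (mod 2269)
950 ≡ 950 (mod 2269), so the signature is genuine.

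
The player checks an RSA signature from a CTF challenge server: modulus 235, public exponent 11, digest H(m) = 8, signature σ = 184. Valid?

σ^11 mod 235 = 164
The recovered value 164 does not match the digest 8.

no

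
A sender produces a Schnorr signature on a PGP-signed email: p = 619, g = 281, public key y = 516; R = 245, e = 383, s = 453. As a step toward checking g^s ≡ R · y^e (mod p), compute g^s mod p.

287

281^2 = 78961 ≡ 348
281^4 ≡ 348^2 = 121104 ≡ 399
281^8 ≡ 399^2 = 159201 ≡ 118
281^16 ≡ 118^2 = 13924 ≡ 306
281^32 ≡ 306^2 = 93636 ≡ 167
281^64 ≡ 167^2 = 27889 ≡ 34
281^128 ≡ 34^2 = 1156 ≡ 537
281^256 ≡ 537^2 = 288369 ≡ 534
453 = 256 + 128 + 64 + 4 + 1, so 281^453 ≡ 534·537·34·399·281 ≡ 287 (mod 619)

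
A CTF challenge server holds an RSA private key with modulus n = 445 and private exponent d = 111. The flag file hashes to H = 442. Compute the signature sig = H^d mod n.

H^2 ≡ 442^2 = 195364 ≡ 9
H^4 ≡ 9^2 = 81
H^8 ≡ 81^2 = 6561 ≡ 331
H^16 ≡ 331^2 = 109561 ≡ 91
H^32 ≡ 91^2 = 8281 ≡ 271
H^64 ≡ 271^2 = 73441 ≡ 16
111 = 64 + 32 + 8 + 4 + 2 + 1, so H^111 ≡ 16·271·331·81·9·442 ≡ 343 (mod 445)

343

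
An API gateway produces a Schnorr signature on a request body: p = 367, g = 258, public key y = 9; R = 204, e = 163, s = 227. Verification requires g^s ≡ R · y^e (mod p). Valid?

g^s mod p:
Squares mod 367: 258^1≡258, 258^2≡137, 258^4≡52, 258^8≡135, 258^16≡242, 258^32≡211, 258^64≡114, 258^128≡151
227 = 128 + 64 + 32 + 2 + 1, so 258^227 ≡ 151·114·211·137·258 ≡ 8 (mod 367)
R · y^e mod p:
Squares mod 367: 9^1≡9, 9^2≡81, 9^4≡322, 9^8≡190, 9^16≡134, 9^32≡340, 9^64≡362, 9^128≡25
163 = 128 + 32 + 2 + 1, so 9^163 ≡ 25·340·81·9 ≡ 72 (mod 367)
204·72 = 14688 ≡ 8 (mod 367)
8 ≡ 8 (mod 367); signature holds.

yes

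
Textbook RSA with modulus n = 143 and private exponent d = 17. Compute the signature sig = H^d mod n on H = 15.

71

H^2 ≡ 15^2 = 225 ≡ 82
H^4 ≡ 82^2 = 6724 ≡ 3
H^8 ≡ 3^2 = 9
H^16 ≡ 9^2 = 81
17 = 16 + 1, so H^17 ≡ 81·15 ≡ 71 (mod 143)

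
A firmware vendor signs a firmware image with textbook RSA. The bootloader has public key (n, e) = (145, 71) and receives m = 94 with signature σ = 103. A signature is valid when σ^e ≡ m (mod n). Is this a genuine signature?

forged

Squares mod 145: σ^1≡103, σ^2≡24, σ^4≡141, σ^8≡16, σ^16≡111, σ^32≡141, σ^64≡16
71 = 64 + 4 + 2 + 1, so σ^71 ≡ 16·141·24·103 ≡ 132 (mod 145)
σ^71 mod 145 = 132, but m = 94.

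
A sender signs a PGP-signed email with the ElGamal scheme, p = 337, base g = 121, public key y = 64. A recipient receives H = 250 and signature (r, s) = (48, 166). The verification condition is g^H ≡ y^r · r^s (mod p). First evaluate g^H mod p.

164

121^2 = 14641 ≡ 150
121^4 ≡ 150^2 = 22500 ≡ 258
121^8 ≡ 258^2 = 66564 ≡ 175
121^16 ≡ 175^2 = 30625 ≡ 295
121^32 ≡ 295^2 = 87025 ≡ 79
121^64 ≡ 79^2 = 6241 ≡ 175
121^128 ≡ 175^2 = 30625 ≡ 295
250 = 128 + 64 + 32 + 16 + 8 + 2, so 121^250 ≡ 295·175·79·295·175·150 ≡ 164 (mod 337)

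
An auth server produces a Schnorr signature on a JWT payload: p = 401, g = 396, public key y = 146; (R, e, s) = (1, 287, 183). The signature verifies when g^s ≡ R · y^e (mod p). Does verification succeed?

passes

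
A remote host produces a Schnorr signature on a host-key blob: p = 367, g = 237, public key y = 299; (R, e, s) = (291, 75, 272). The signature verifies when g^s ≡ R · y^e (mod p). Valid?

g^s mod p:
237^2 = 56169 ≡ 18
237^4 ≡ 18^2 = 324
237^8 ≡ 324^2 = 104976 ≡ 14
237^16 ≡ 14^2 = 196
237^32 ≡ 196^2 = 38416 ≡ 248
237^64 ≡ 248^2 = 61504 ≡ 215
237^128 ≡ 215^2 = 46225 ≡ 350
237^256 ≡ 350^2 = 122500 ≡ 289
272 = 256 + 16, so 237^272 ≡ 289·196 ≡ 126 (mod 367)
R · y^e mod p:
299^2 = 89401 ≡ 220
299^4 ≡ 220^2 = 48400 ≡ 323
299^8 ≡ 323^2 = 104329 ≡ 101
299^16 ≡ 101^2 = 10201 ≡ 292
299^32 ≡ 292^2 = 85264 ≡ 120
299^64 ≡ 120^2 = 14400 ≡ 87
75 = 64 + 8 + 2 + 1, so 299^75 ≡ 87·101·220·299 ≡ 8 (mod 367)
291·8 = 2328 ≡ 126 (mod 367)
126 ≡ 126 (mod 367); signature holds.

yes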